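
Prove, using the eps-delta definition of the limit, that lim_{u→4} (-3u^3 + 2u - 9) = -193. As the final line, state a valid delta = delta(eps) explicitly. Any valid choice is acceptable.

Let eps > 0. We want delta > 0 such that 0 < |u − 4| < delta implies |(-3u^3 + 2u - 9) + 193| < eps.
(-3u^3 + 2u - 9) + 193 = -3u^3 + 2u + 184 = (u − 4)(-3u^2 - 12u - 46).
So |(-3u^3 + 2u - 9) + 193| = |u − 4|·|-3u^2 - 12u - 46|.
Assume first that |u − 4| < 1, so |u| < 5. Then |-3u^2 - 12u - 46| ≤ 3·5^2 + 12·5 + 46 = 181.
Hence |(-3u^3 + 2u - 9) + 193| ≤ 181|u − 4| < eps provided |u − 4| < eps/181.
Choosing delta = min(1, eps/181) ensures both conditions, hence |(-3u^3 + 2u - 9) + 193| < eps.

delta = min(1, eps/181)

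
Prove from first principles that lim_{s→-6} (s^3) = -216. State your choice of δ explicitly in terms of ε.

δ = min(2, ε/148)

Let ε > 0. We seek δ > 0 with 0 < |s + 6| < δ ⇒ |s^3 + 216| < ε.
Factor: s^3 + 216 = (s + 6)(s^2 - 6s + 36), so |s^3 + 216| = |s + 6|·|s^2 - 6s + 36|.
Impose δ ≤ 2 so that |s| < 8; then |s^2 - 6s + 36| ≤ 148.
Hence |s^3 + 216| ≤ 148|s + 6|, which is < ε once |s + 6| < ε/148.
Take δ = min(2, ε/148). If 0 < |s + 6| < δ then both bounds hold and |s^3 + 216| ≤ 148|s + 6| < 148·(ε/148) = ε.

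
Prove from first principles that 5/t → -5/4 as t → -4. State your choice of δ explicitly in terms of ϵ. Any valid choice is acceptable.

Let ϵ > 0 be given. We seek δ > 0 such that 0 < |t + 4| < δ implies |5/t + 5/4| < ϵ.
|5/t + 5/4| = 5·|-4 − t|/(4·|t|) = 5|t + 4|/(4|t|).
Restrict δ ≤ 2. Then |t + 4| < 2 gives |t| > 2, so 4|t| > 8.
Then |5/t + 5/4| < 5|t + 4|/8, which is < ϵ when |t + 4| < (8/5)ϵ.
Take δ = min(2, (8/5)ϵ). Then 0 < |t + 4| < δ gives both |t + 4| < 2 and |t + 4| < (8/5)ϵ, so |5/t + 5/4| < ϵ.

δ = min(2, (8/5)ϵ)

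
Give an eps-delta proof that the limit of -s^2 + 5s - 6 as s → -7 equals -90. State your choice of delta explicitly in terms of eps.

delta = min(1, eps/20)

Suppose eps > 0. We want delta > 0 such that 0 < |s + 7| < delta implies |(-s^2 + 5s - 6) + 90| < eps.
(-s^2 + 5s - 6) + 90 = -s^2 + 5s + 84 = (s + 7)(-s + 12).
So |(-s^2 + 5s - 6) + 90| = |s + 7|·|-s + 12|.
Assume first that |s + 7| < 1, so |s| < 8. Then |-s + 12| ≤ 8 + 12 = 20.
Hence |(-s^2 + 5s - 6) + 90| ≤ 20|s + 7| < eps provided |s + 7| < eps/20.
Choosing delta = min(1, eps/20) ensures both conditions, hence |(-s^2 + 5s - 6) + 90| < eps.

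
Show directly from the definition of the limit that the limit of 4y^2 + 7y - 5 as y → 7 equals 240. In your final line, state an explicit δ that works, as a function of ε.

Let ε > 0. We want δ > 0 such that 0 < |y − 7| < δ implies |(4y^2 + 7y - 5) − 240| < ε.
(4y^2 + 7y - 5) − 240 = 4y^2 + 7y - 245 = (y − 7)(4y + 35).
So |(4y^2 + 7y - 5) − 240| = |y − 7|·|4y + 35|.
Assume first that |y − 7| < 2, so |y| < 9. Then |4y + 35| ≤ 4·9 + 35 = 71.
Hence |(4y^2 + 7y - 5) − 240| ≤ 71|y − 7| < ε provided |y − 7| < ε/71.
Choosing δ = min(2, ε/71) ensures both conditions, hence |(4y^2 + 7y - 5) − 240| < ε.

δ = min(2, ε/71)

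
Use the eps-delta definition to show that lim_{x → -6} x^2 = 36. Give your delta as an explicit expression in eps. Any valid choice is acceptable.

Fix eps > 0. We seek delta > 0 with 0 < |x + 6| < delta ⇒ |x^2 − 36| < eps.
Factor: x^2 − 36 = (x + 6)(x - 6), so |x^2 − 36| = |x + 6|·|x - 6|.
Restrict delta ≤ 2. Then |x + 6| < 2 gives |x| < 8, so by the triangle inequality |x - 6| ≤ 8 + 6 = 14.
Hence |x^2 − 36| ≤ 14|x + 6|, which is < eps once |x + 6| < eps/14.
Take delta = min(2, eps/14). If 0 < |x + 6| < delta then both bounds hold and |x^2 − 36| ≤ 14|x + 6| < 14·(eps/14) = eps.

delta = min(2, eps/14)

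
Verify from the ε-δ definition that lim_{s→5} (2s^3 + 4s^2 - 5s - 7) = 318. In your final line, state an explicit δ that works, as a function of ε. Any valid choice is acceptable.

Let ε > 0 be given. We want δ > 0 such that 0 < |s − 5| < δ implies |(2s^3 + 4s^2 - 5s - 7) − 318| < ε.
(2s^3 + 4s^2 - 5s - 7) − 318 = 2s^3 + 4s^2 - 5s - 325 = (s − 5)(2s^2 + 14s + 65).
So |(2s^3 + 4s^2 - 5s - 7) − 318| = |s − 5|·|2s^2 + 14s + 65|.
Require δ ≤ 1. Then |s − 5| < 1 gives |s| < 6, and by the triangle inequality |2s^2 + 14s + 65| ≤ 2·6^2 + 14·6 + 65 = 221.
Hence |(2s^3 + 4s^2 - 5s - 7) − 318| ≤ 221|s − 5| < ε provided |s − 5| < ε/221.
Take δ = min(1, ε/221). Then 0 < |s − 5| < δ gives both |s − 5| < 1 and |s − 5| < ε/221, so |(2s^3 + 4s^2 - 5s - 7) − 318| < ε.

δ = min(1, ε/221)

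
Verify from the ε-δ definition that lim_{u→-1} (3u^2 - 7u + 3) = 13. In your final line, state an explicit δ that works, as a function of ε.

δ = min(1, ε/16)

Fix ε > 0. We want δ > 0 such that 0 < |u + 1| < δ implies |(3u^2 - 7u + 3) − 13| < ε.
(3u^2 - 7u + 3) − 13 = 3u^2 - 7u - 10 = (u + 1)(3u - 10).
So |(3u^2 - 7u + 3) − 13| = |u + 1|·|3u - 10|.
Require δ ≤ 1. Then |u + 1| < 1 gives |u| < 2, and by the triangle inequality |3u - 10| ≤ 3·2 + 10 = 16.
Hence |(3u^2 - 7u + 3) − 13| ≤ 16|u + 1| < ε provided |u + 1| < ε/16.
Take δ = min(1, ε/16). Then 0 < |u + 1| < δ gives both |u + 1| < 1 and |u + 1| < ε/16, so |(3u^2 - 7u + 3) − 13| < ε.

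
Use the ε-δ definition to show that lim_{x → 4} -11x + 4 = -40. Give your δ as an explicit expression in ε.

δ = ε/11

Let ε > 0. We need δ > 0 so that 0 < |x − 4| < δ implies |(-11x + 4) + 40| < ε.
Since (-11x + 4) + 40 = -11(x − 4), we have |(-11x + 4) + 40| = 11|x − 4|.
So 11|x − 4| < ε exactly when |x − 4| < ε/11.
Choosing δ = ε/11 gives |(-11x + 4) + 40| = 11|x − 4| < ε whenever |x − 4| < δ.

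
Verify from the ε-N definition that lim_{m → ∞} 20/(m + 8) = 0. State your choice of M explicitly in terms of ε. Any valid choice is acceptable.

Fix ε > 0. For m ≥ 1, |20/(m + 8) − 0| = 20/(m + 8) ≤ 20/m.
We need 20/m < ε, i.e. m > 20/ε.
Take M = 20/ε. If m > M then |20/(m + 8)| ≤ 20/m < ε.

M = 20/ε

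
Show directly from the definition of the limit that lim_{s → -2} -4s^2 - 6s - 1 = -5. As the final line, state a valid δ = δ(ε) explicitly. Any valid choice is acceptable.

δ = min(2, ε/18)

Suppose ε > 0. We want δ > 0 such that 0 < |s + 2| < δ implies |(-4s^2 - 6s - 1) + 5| < ε.
(-4s^2 - 6s - 1) + 5 = -4s^2 - 6s + 4 = (s + 2)(-4s + 2).
So |(-4s^2 - 6s - 1) + 5| = |s + 2|·|-4s + 2|.
Require δ ≤ 2. Then |s + 2| < 2 gives |s| < 4, and by the triangle inequality |-4s + 2| ≤ 4·4 + 2 = 18.
Hence |(-4s^2 - 6s - 1) + 5| ≤ 18|s + 2| < ε provided |s + 2| < ε/18.
Choosing δ = min(2, ε/18) ensures both conditions, hence |(-4s^2 - 6s - 1) + 5| < ε.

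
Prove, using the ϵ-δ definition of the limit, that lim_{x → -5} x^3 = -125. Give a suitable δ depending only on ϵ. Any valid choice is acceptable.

δ = min(2, ϵ/109)

Suppose ϵ > 0. We seek δ > 0 with 0 < |x + 5| < δ ⇒ |x^3 + 125| < ϵ.
Factor: x^3 + 125 = (x + 5)(x^2 - 5x + 25), so |x^3 + 125| = |x + 5|·|x^2 - 5x + 25|.
Restrict δ ≤ 2. Then |x + 5| < 2 gives |x| < 7, so by the triangle inequality |x^2 - 5x + 25| ≤ 7^2 + 5·7 + 25 = 109.
Hence |x^3 + 125| ≤ 109|x + 5|, which is < ϵ once |x + 5| < ϵ/109.
Take δ = min(2, ϵ/109). If 0 < |x + 5| < δ then both bounds hold and |x^3 + 125| ≤ 109|x + 5| < 109·(ϵ/109) = ϵ.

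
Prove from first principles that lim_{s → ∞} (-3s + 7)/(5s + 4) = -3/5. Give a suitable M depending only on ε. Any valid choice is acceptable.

Fix ε > 0. We seek M > 0 such that s > M implies |(-3s + 7)/(5s + 4) + 3/5| < ε.
(-3s + 7)/(5s + 4) + 3/5 = (5(-3s + 7) − (-3)(5s + 4)) / (5(5s + 4)) = 47/(5(5s + 4)).
For s > 0 we have 5s + 4 > 5s, so |(-3s + 7)/(5s + 4) + 3/5| = 47/(5(5s + 4)) < 47/(5·5s) = (47/25)/s.
Thus |(-3s + 7)/(5s + 4) + 3/5| < ε whenever s > (47/25)/ε.
Take M = (47/25)/ε. If s > M then |(-3s + 7)/(5s + 4) + 3/5| < (47/25)/s < ε.

M = (47/25)/ε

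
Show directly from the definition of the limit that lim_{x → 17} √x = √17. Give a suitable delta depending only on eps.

delta = min(17, √17·eps)

Let eps > 0. We want delta > 0 such that 0 < |x − 17| < delta implies |√x − √17| < eps.
Rationalise: √x − √17 = (x − 17)/(√x + √17), so |√x − √17| = |x − 17|/(√x + √17).
Restrict delta ≤ 17 so that |x − 17| < 17 forces x > 0, and then √x + √17 > √17.
Hence |√x − √17| < |x − 17|/√17, which is < eps once |x − 17| < √17·eps.
Take delta = min(17, √17·eps). If 0 < |x − 17| < delta then x > 0 and |√x − √17| < |x − 17|/√17 < eps.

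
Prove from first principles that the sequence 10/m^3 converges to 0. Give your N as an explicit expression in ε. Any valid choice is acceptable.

N = (10/ε)^{1/3}

Fix ε > 0. For m ≥ 1, |10/m^3 − 0| = 10/m^3.
10/m^3 < ε ⇔ m^3 > 10/ε ⇔ m > (10/ε)^{1/3}.
Take N = (10/ε)^{1/3}. Then m > N implies 10/m^3 < ε.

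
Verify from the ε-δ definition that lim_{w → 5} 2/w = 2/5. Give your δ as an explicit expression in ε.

δ = min(5/2, (25/4)ε)

Let ε > 0 be given. We seek δ > 0 such that 0 < |w − 5| < δ implies |2/w − (2/5)| < ε.
|2/w − (2/5)| = 2·|5 − w|/(5·|w|) = 2|w − 5|/(5|w|).
Restrict δ ≤ 5/2. Then |w − 5| < 5/2 gives |w| > 5/2, so 5|w| > 25/2.
Then |2/w − (2/5)| < 2|w − 5|/(25/2), which is < ε when |w − 5| < (25/4)ε.
Take δ = min(5/2, (25/4)ε). Then 0 < |w − 5| < δ gives both |w − 5| < 5/2 and |w − 5| < (25/4)ε, so |2/w − (2/5)| < ε.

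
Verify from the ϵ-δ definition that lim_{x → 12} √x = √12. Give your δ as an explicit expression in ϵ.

δ = min(12, √12·ϵ)

Suppose ϵ > 0. We want δ > 0 such that 0 < |x − 12| < δ implies |√x − √12| < ϵ.
Rationalise: √x − √12 = (x − 12)/(√x + √12), so |√x − √12| = |x − 12|/(√x + √12).
Restrict δ ≤ 12 so that |x − 12| < 12 forces x > 0, and then √x + √12 > √12.
Hence |√x − √12| < |x − 12|/√12, which is < ϵ once |x − 12| < √12·ϵ.
Take δ = min(12, √12·ϵ). If 0 < |x − 12| < δ then x > 0 and |√x − √12| < |x − 12|/√12 < ϵ.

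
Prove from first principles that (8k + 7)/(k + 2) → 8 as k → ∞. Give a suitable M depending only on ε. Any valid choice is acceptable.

Let ε > 0. For k ≥ 1, |(8k + 7)/(k + 2) − 8| = |-9|/((k + 2)) = 9/((k + 2)).
Since k + 2 ≥ k for k ≥ 1, this is ≤ 9/(k) = 9/k.
So |(8k + 7)/(k + 2) − 8| < ε whenever k > 9/ε.
Take M = 9/ε. If k > M then |(8k + 7)/(k + 2) − 8| ≤ 9/k < ε.

M = 9/ε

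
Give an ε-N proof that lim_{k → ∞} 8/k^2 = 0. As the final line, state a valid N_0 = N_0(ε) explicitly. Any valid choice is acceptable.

N_0 = (8/ε)^{1/2}

Fix ε > 0. For k ≥ 1, |8/k^2 − 0| = 8/k^2.
8/k^2 < ε ⇔ k^2 > 8/ε ⇔ k > (8/ε)^{1/2}.
Take N_0 = (8/ε)^{1/2}. Then k > N_0 implies 8/k^2 < ε.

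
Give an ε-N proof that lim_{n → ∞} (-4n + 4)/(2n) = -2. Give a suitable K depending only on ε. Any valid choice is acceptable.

Let ε > 0 be given. For n ≥ 1, |(-4n + 4)/(2n) + 2| = |8|/(2(2n)) = 8/(2(2n)).
Since 2n ≥ 2n for n ≥ 1, this is ≤ 8/(2·2n) = 2/n.
So |(-4n + 4)/(2n) + 2| < ε whenever n > 2/ε.
Take K = 2/ε. If n > K then |(-4n + 4)/(2n) + 2| ≤ 2/n < ε.

K = 2/ε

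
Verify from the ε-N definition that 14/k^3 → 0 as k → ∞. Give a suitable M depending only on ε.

M = (14/ε)^{1/3}

Suppose ε > 0. For k ≥ 1, |14/k^3 − 0| = 14/k^3.
14/k^3 < ε ⇔ k^3 > 14/ε ⇔ k > (14/ε)^{1/3}.
Take M = (14/ε)^{1/3}. Then k > M implies 14/k^3 < ε.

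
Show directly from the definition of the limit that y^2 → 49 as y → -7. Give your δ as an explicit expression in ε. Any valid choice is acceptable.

δ = min(2, ε/16)

Let ε > 0 be given. We seek δ > 0 with 0 < |y + 7| < δ ⇒ |y^2 − 49| < ε.
Factor: y^2 − 49 = (y + 7)(y - 7), so |y^2 − 49| = |y + 7|·|y - 7|.
Restrict δ ≤ 2. Then |y + 7| < 2 gives |y| < 9, so by the triangle inequality |y - 7| ≤ 9 + 7 = 16.
Hence |y^2 − 49| ≤ 16|y + 7|, which is < ε once |y + 7| < ε/16.
Take δ = min(2, ε/16). If 0 < |y + 7| < δ then both bounds hold and |y^2 − 49| ≤ 16|y + 7| < 16·(ε/16) = ε.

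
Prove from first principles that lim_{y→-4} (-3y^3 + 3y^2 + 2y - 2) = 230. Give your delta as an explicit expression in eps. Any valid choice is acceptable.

delta = min(1, eps/208)

Suppose eps > 0. We want delta > 0 such that 0 < |y + 4| < delta implies |(-3y^3 + 3y^2 + 2y - 2) − 230| < eps.
(-3y^3 + 3y^2 + 2y - 2) − 230 = -3y^3 + 3y^2 + 2y - 232 = (y + 4)(-3y^2 + 15y - 58).
So |(-3y^3 + 3y^2 + 2y - 2) − 230| = |y + 4|·|-3y^2 + 15y - 58|.
Require delta ≤ 1. Then |y + 4| < 1 gives |y| < 5, and by the triangle inequality |-3y^2 + 15y - 58| ≤ 3·5^2 + 15·5 + 58 = 208.
Hence |(-3y^3 + 3y^2 + 2y - 2) − 230| ≤ 208|y + 4| < eps provided |y + 4| < eps/208.
Take delta = min(1, eps/208). Then 0 < |y + 4| < delta gives both |y + 4| < 1 and |y + 4| < eps/208, so |(-3y^3 + 3y^2 + 2y - 2) − 230| < eps.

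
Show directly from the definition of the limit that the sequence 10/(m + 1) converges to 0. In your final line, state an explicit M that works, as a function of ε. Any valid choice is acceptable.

Let ε > 0. For m ≥ 1, |10/(m + 1) − 0| = 10/(m + 1) ≤ 10/m.
We need 10/m < ε, i.e. m > 10/ε.
Take M = 10/ε. If m > M then |10/(m + 1)| ≤ 10/m < ε.

M = 10/ε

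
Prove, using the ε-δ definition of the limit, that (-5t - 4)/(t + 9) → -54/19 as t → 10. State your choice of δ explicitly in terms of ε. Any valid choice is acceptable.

Fix ε > 0. We want δ > 0 with 0 < |t − 10| < δ ⇒ |(-5t - 4)/(t + 9) + 54/19| < ε.
Combining over a common denominator, (-5t - 4)/(t + 9) + 54/19 = [(-5t - 4)·19 − (-54)·(t + 9)] / [19·(t + 9)] = -41(t − 10) / (19(t + 9)).
So |(-5t - 4)/(t + 9) + 54/19| = 41|t − 10| / (19·|t + 9|).
Require δ ≤ 19/2, so |t + 9| ≥ |19| − |t − 10| > 19 − 19/2 = 19/2.
Hence |(-5t - 4)/(t + 9) + 54/19| < 41|t − 10|/(19·(19/2)) = (82/361)|t − 10|, which is < ε once |t − 10| < (361/82)ε.
Take δ = min(19/2, (361/82)ε). Then 0 < |t − 10| < δ forces both bounds, so |(-5t - 4)/(t + 9) + 54/19| < ε.

δ = min(19/2, (361/82)ε)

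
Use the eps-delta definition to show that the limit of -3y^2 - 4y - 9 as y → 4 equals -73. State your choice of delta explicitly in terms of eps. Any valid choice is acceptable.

delta = min(1, eps/31)

Let eps > 0. We want delta > 0 such that 0 < |y − 4| < delta implies |(-3y^2 - 4y - 9) + 73| < eps.
(-3y^2 - 4y - 9) + 73 = -3y^2 - 4y + 64 = (y − 4)(-3y - 16).
So |(-3y^2 - 4y - 9) + 73| = |y − 4|·|-3y - 16|.
Assume first that |y − 4| < 1, so |y| < 5. Then |-3y - 16| ≤ 3·5 + 16 = 31.
Hence |(-3y^2 - 4y - 9) + 73| ≤ 31|y − 4| < eps provided |y − 4| < eps/31.
Choosing delta = min(1, eps/31) ensures both conditions, hence |(-3y^2 - 4y - 9) + 73| < eps.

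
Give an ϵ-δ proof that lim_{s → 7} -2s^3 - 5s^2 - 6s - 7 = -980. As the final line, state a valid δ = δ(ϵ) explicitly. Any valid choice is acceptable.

Let ϵ > 0 be given. We want δ > 0 such that 0 < |s − 7| < δ implies |(-2s^3 - 5s^2 - 6s - 7) + 980| < ϵ.
(-2s^3 - 5s^2 - 6s - 7) + 980 = -2s^3 - 5s^2 - 6s + 973 = (s − 7)(-2s^2 - 19s - 139).
So |(-2s^3 - 5s^2 - 6s - 7) + 980| = |s − 7|·|-2s^2 - 19s - 139|.
Assume first that |s − 7| < 2, so |s| < 9. Then |-2s^2 - 19s - 139| ≤ 2·9^2 + 19·9 + 139 = 472.
Hence |(-2s^3 - 5s^2 - 6s - 7) + 980| ≤ 472|s − 7| < ϵ provided |s − 7| < ϵ/472.
Take δ = min(2, ϵ/472). Then 0 < |s − 7| < δ gives both |s − 7| < 2 and |s − 7| < ϵ/472, so |(-2s^3 - 5s^2 - 6s - 7) + 980| < ϵ.

δ = min(2, ϵ/472)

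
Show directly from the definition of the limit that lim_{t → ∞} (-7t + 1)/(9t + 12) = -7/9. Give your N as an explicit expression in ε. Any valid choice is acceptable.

N = (31/27)/ε

Fix ε > 0. We seek N > 0 such that t > N implies |(-7t + 1)/(9t + 12) + 7/9| < ε.
(-7t + 1)/(9t + 12) + 7/9 = (9(-7t + 1) − (-7)(9t + 12)) / (9(9t + 12)) = 93/(9(9t + 12)).
For t > 0 we have 9t + 12 > 9t, so |(-7t + 1)/(9t + 12) + 7/9| = 93/(9(9t + 12)) < 93/(9·9t) = (31/27)/t.
Thus |(-7t + 1)/(9t + 12) + 7/9| < ε whenever t > (31/27)/ε.
Take N = (31/27)/ε. If t > N then |(-7t + 1)/(9t + 12) + 7/9| < (31/27)/t < ε.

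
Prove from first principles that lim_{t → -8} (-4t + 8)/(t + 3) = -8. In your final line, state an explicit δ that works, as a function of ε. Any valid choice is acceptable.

Let ε > 0. We want δ > 0 with 0 < |t + 8| < δ ⇒ |(-4t + 8)/(t + 3) + 8| < ε.
Combining over a common denominator, (-4t + 8)/(t + 3) + 8 = [(-4t + 8)·(-5) − 40·(t + 3)] / [(-5)·(t + 3)] = -20(t + 8) / ((-5)(t + 3)).
So |(-4t + 8)/(t + 3) + 8| = 20|t + 8| / (5·|t + 3|).
Restrict δ ≤ 5/2. Then |t + 8| < 5/2 gives |t + 3| = |(t + 8) + (-5)| ≥ 5 − 5/2 = 5/2.
Hence |(-4t + 8)/(t + 3) + 8| < 20|t + 8|/(5·(5/2)) = (8/5)|t + 8|, which is < ε once |t + 8| < (5/8)ε.
Take δ = min(5/2, (5/8)ε). Then 0 < |t + 8| < δ forces both bounds, so |(-4t + 8)/(t + 3) + 8| < ε.

δ = min(5/2, (5/8)ε)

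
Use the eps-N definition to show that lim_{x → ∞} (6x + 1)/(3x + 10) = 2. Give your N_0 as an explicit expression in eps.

Suppose eps > 0. We seek N_0 > 0 such that x > N_0 implies |(6x + 1)/(3x + 10) − 2| < eps.
(6x + 1)/(3x + 10) − 2 = (3(6x + 1) − 6(3x + 10)) / (3(3x + 10)) = -57/(3(3x + 10)).
For x > 0 we have 3x + 10 > 3x, so |(6x + 1)/(3x + 10) − 2| = 57/(3(3x + 10)) < 57/(3·3x) = (19/3)/x.
Thus |(6x + 1)/(3x + 10) − 2| < eps whenever x > (19/3)/eps.
Take N_0 = (19/3)/eps. If x > N_0 then |(6x + 1)/(3x + 10) − 2| < (19/3)/x < eps.

N_0 = (19/3)/eps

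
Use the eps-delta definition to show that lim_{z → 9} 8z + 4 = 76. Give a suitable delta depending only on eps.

delta = eps/8

Fix eps > 0. We need delta > 0 so that 0 < |z − 9| < delta implies |(8z + 4) − 76| < eps.
|(8z + 4) − 76| = |8z - 72| = 8|z − 9|.
So 8|z − 9| < eps exactly when |z − 9| < eps/8.
Take delta = eps/8. If 0 < |z − 9| < delta then |(8z + 4) − 76| = 8|z − 9| < 8·(eps/8) = eps.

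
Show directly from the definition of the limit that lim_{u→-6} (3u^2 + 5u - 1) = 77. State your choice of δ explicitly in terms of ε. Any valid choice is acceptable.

Let ε > 0. We want δ > 0 such that 0 < |u + 6| < δ implies |(3u^2 + 5u - 1) − 77| < ε.
(3u^2 + 5u - 1) − 77 = 3u^2 + 5u - 78 = (u + 6)(3u - 13).
So |(3u^2 + 5u - 1) − 77| = |u + 6|·|3u - 13|.
Assume first that |u + 6| < 1, so |u| < 7. Then |3u - 13| ≤ 3·7 + 13 = 34.
Hence |(3u^2 + 5u - 1) − 77| ≤ 34|u + 6| < ε provided |u + 6| < ε/34.
Take δ = min(1, ε/34). Then 0 < |u + 6| < δ gives both |u + 6| < 1 and |u + 6| < ε/34, so |(3u^2 + 5u - 1) − 77| < ε.

δ = min(1, ε/34)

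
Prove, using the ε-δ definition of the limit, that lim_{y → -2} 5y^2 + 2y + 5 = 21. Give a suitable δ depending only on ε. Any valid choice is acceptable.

Let ε > 0 be given. We want δ > 0 such that 0 < |y + 2| < δ implies |(5y^2 + 2y + 5) − 21| < ε.
(5y^2 + 2y + 5) − 21 = 5y^2 + 2y - 16 = (y + 2)(5y - 8).
So |(5y^2 + 2y + 5) − 21| = |y + 2|·|5y - 8|.
Assume first that |y + 2| < 1, so |y| < 3. Then |5y - 8| ≤ 5·3 + 8 = 23.
Hence |(5y^2 + 2y + 5) − 21| ≤ 23|y + 2| < ε provided |y + 2| < ε/23.
Choosing δ = min(1, ε/23) ensures both conditions, hence |(5y^2 + 2y + 5) − 21| < ε.

δ = min(1, ε/23)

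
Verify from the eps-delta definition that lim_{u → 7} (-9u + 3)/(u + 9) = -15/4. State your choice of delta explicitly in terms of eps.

delta = min(8, (32/21)eps)

Let eps > 0 be given. We want delta > 0 with 0 < |u − 7| < delta ⇒ |(-9u + 3)/(u + 9) + 15/4| < eps.
Combining over a common denominator, (-9u + 3)/(u + 9) + 15/4 = [(-9u + 3)·16 − (-60)·(u + 9)] / [16·(u + 9)] = -84(u − 7) / (16(u + 9)).
So |(-9u + 3)/(u + 9) + 15/4| = 84|u − 7| / (16·|u + 9|).
Restrict delta ≤ 8. Then |u − 7| < 8 gives |u + 9| = |(u − 7) + 16| ≥ 16 − 8 = 8.
Hence |(-9u + 3)/(u + 9) + 15/4| < 84|u − 7|/(16·8) = (21/32)|u − 7|, which is < eps once |u − 7| < (32/21)eps.
Take delta = min(8, (32/21)eps). Then 0 < |u − 7| < delta forces both bounds, so |(-9u + 3)/(u + 9) + 15/4| < eps.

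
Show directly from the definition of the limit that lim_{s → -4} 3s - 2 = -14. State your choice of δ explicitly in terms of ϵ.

δ = ϵ/3

Fix ϵ > 0. We need δ > 0 so that 0 < |s + 4| < δ implies |(3s - 2) + 14| < ϵ.
Since (3s - 2) + 14 = 3(s + 4), we have |(3s - 2) + 14| = 3|s + 4|.
So 3|s + 4| < ϵ exactly when |s + 4| < ϵ/3.
Take δ = ϵ/3. If 0 < |s + 4| < δ then |(3s - 2) + 14| = 3|s + 4| < 3·(ϵ/3) = ϵ.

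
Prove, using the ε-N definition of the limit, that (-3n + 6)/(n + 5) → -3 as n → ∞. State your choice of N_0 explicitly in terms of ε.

N_0 = 21/ε

Let ε > 0. For n ≥ 1, |(-3n + 6)/(n + 5) + 3| = |21|/((n + 5)) = 21/((n + 5)).
Since n + 5 ≥ n for n ≥ 1, this is ≤ 21/(n) = 21/n.
So |(-3n + 6)/(n + 5) + 3| < ε whenever n > 21/ε.
Take N_0 = 21/ε. If n > N_0 then |(-3n + 6)/(n + 5) + 3| ≤ 21/n < ε.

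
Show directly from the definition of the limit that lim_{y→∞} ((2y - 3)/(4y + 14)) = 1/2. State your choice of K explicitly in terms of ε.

Suppose ε > 0. We seek K > 0 such that y > K implies |(2y - 3)/(4y + 14) − (1/2)| < ε.
(2y - 3)/(4y + 14) − (1/2) = (4(2y - 3) − 2(4y + 14)) / (4(4y + 14)) = -40/(4(4y + 14)).
For y > 0 we have 4y + 14 > 4y, so |(2y - 3)/(4y + 14) − (1/2)| = 40/(4(4y + 14)) < 40/(4·4y) = (5/2)/y.
Thus |(2y - 3)/(4y + 14) − (1/2)| < ε whenever y > (5/2)/ε.
Take K = (5/2)/ε. If y > K then |(2y - 3)/(4y + 14) − (1/2)| < (5/2)/y < ε.

K = (5/2)/ε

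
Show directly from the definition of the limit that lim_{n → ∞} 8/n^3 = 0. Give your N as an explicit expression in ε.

Let ε > 0. For n ≥ 1, |8/n^3 − 0| = 8/n^3.
8/n^3 < ε ⇔ n^3 > 8/ε ⇔ n > (8/ε)^{1/3}.
Take N = (8/ε)^{1/3}. Then n > N implies 8/n^3 < ε.

N = (8/ε)^{1/3}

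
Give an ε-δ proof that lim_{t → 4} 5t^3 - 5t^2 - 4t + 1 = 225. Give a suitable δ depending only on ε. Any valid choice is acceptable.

δ = min(1, ε/256)

Let ε > 0 be given. We want δ > 0 such that 0 < |t − 4| < δ implies |(5t^3 - 5t^2 - 4t + 1) − 225| < ε.
(5t^3 - 5t^2 - 4t + 1) − 225 = 5t^3 - 5t^2 - 4t - 224 = (t − 4)(5t^2 + 15t + 56).
So |(5t^3 - 5t^2 - 4t + 1) − 225| = |t − 4|·|5t^2 + 15t + 56|.
Assume first that |t − 4| < 1, so |t| < 5. Then |5t^2 + 15t + 56| ≤ 5·5^2 + 15·5 + 56 = 256.
Hence |(5t^3 - 5t^2 - 4t + 1) − 225| ≤ 256|t − 4| < ε provided |t − 4| < ε/256.
Take δ = min(1, ε/256). Then 0 < |t − 4| < δ gives both |t − 4| < 1 and |t − 4| < ε/256, so |(5t^3 - 5t^2 - 4t + 1) − 225| < ε.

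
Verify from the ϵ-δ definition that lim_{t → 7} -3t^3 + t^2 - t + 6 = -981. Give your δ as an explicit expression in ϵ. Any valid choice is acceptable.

Let ϵ > 0. We want δ > 0 such that 0 < |t − 7| < δ implies |(-3t^3 + t^2 - t + 6) + 981| < ϵ.
(-3t^3 + t^2 - t + 6) + 981 = -3t^3 + t^2 - t + 987 = (t − 7)(-3t^2 - 20t - 141).
So |(-3t^3 + t^2 - t + 6) + 981| = |t − 7|·|-3t^2 - 20t - 141|.
Assume first that |t − 7| < 2, so |t| < 9. Then |-3t^2 - 20t - 141| ≤ 3·9^2 + 20·9 + 141 = 564.
Hence |(-3t^3 + t^2 - t + 6) + 981| ≤ 564|t − 7| < ϵ provided |t − 7| < ϵ/564.
Choosing δ = min(2, ϵ/564) ensures both conditions, hence |(-3t^3 + t^2 - t + 6) + 981| < ϵ.

δ = min(2, ϵ/564)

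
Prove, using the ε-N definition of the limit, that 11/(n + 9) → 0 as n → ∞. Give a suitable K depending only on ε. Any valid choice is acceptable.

Let ε > 0. For n ≥ 1, |11/(n + 9) − 0| = 11/(n + 9) ≤ 11/n.
We need 11/n < ε, i.e. n > 11/ε.
Take K = 11/ε. If n > K then |11/(n + 9)| ≤ 11/n < ε.

K = 11/ε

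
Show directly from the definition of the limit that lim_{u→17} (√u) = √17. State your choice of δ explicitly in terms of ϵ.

δ = min(17, √17·ϵ)

Suppose ϵ > 0. We want δ > 0 such that 0 < |u − 17| < δ implies |√u − √17| < ϵ.
Multiplying by the conjugate, |√u − √17| = |u − 17|/(√u + √17).
Restrict δ ≤ 17 so that |u − 17| < 17 forces u > 0, and then √u + √17 > √17.
Hence |√u − √17| < |u − 17|/√17, which is < ϵ once |u − 17| < √17·ϵ.
Take δ = min(17, √17·ϵ). If 0 < |u − 17| < δ then u > 0 and |√u − √17| < |u − 17|/√17 < ϵ.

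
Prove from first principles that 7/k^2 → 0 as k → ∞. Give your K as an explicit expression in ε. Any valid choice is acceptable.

K = (7/ε)^{1/2}

Let ε > 0 be given. For k ≥ 1, |7/k^2 − 0| = 7/k^2.
7/k^2 < ε ⇔ k^2 > 7/ε ⇔ k > (7/ε)^{1/2}.
Take K = (7/ε)^{1/2}. Then k > K implies 7/k^2 < ε.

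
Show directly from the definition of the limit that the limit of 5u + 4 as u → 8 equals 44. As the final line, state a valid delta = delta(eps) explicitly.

Let eps > 0. We need delta > 0 so that 0 < |u − 8| < delta implies |(5u + 4) − 44| < eps.
|(5u + 4) − 44| = |5u - 40| = 5|u − 8|.
Thus it suffices that |u − 8| < eps/5.
Choosing delta = eps/5 gives |(5u + 4) − 44| = 5|u − 8| < eps whenever |u − 8| < delta.

delta = eps/5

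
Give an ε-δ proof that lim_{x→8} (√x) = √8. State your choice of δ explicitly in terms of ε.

δ = min(8, √8·ε)

Let ε > 0. We want δ > 0 such that 0 < |x − 8| < δ implies |√x − √8| < ε.
Rationalise: √x − √8 = (x − 8)/(√x + √8), so |√x − √8| = |x − 8|/(√x + √8).
Restrict δ ≤ 8 so that |x − 8| < 8 forces x > 0, and then √x + √8 > √8.
Hence |√x − √8| < |x − 8|/√8, which is < ε once |x − 8| < √8·ε.
Take δ = min(8, √8·ε). If 0 < |x − 8| < δ then x > 0 and |√x − √8| < |x − 8|/√8 < ε.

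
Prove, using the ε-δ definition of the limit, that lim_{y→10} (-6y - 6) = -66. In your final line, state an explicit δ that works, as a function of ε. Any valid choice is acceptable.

δ = ε/6

Let ε > 0 be given. We need δ > 0 so that 0 < |y − 10| < δ implies |(-6y - 6) + 66| < ε.
|(-6y - 6) + 66| = |-6y + 60| = 6|y − 10|.
Thus it suffices that |y − 10| < ε/6.
Take δ = ε/6. If 0 < |y − 10| < δ then |(-6y - 6) + 66| = 6|y − 10| < 6·(ε/6) = ε.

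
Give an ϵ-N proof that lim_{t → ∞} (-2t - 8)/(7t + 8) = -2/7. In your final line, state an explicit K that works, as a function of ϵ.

Let ϵ > 0. We seek K > 0 such that t > K implies |(-2t - 8)/(7t + 8) + 2/7| < ϵ.
(-2t - 8)/(7t + 8) + 2/7 = (7(-2t - 8) − (-2)(7t + 8)) / (7(7t + 8)) = -40/(7(7t + 8)).
For t > 0 we have 7t + 8 > 7t, so |(-2t - 8)/(7t + 8) + 2/7| = 40/(7(7t + 8)) < 40/(7·7t) = (40/49)/t.
Thus |(-2t - 8)/(7t + 8) + 2/7| < ϵ whenever t > (40/49)/ϵ.
Take K = (40/49)/ϵ. If t > K then |(-2t - 8)/(7t + 8) + 2/7| < (40/49)/t < ϵ.

K = (40/49)/ϵ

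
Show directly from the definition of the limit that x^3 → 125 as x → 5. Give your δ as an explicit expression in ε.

Let ε > 0 be given. We seek δ > 0 with 0 < |x − 5| < δ ⇒ |x^3 − 125| < ε.
Factor: x^3 − 125 = (x − 5)(x^2 + 5x + 25), so |x^3 − 125| = |x − 5|·|x^2 + 5x + 25|.
Impose δ ≤ 1 so that |x| < 6; then |x^2 + 5x + 25| ≤ 91.
Hence |x^3 − 125| ≤ 91|x − 5|, which is < ε once |x − 5| < ε/91.
Take δ = min(1, ε/91). If 0 < |x − 5| < δ then both bounds hold and |x^3 − 125| ≤ 91|x − 5| < 91·(ε/91) = ε.

δ = min(1, ε/91)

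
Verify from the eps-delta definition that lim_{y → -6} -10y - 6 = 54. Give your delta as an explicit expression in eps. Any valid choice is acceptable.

delta = eps/10

Let eps > 0 be given. We need delta > 0 so that 0 < |y + 6| < delta implies |(-10y - 6) − 54| < eps.
Since (-10y - 6) − 54 = -10(y + 6), we have |(-10y - 6) − 54| = 10|y + 6|.
Thus it suffices that |y + 6| < eps/10.
Choosing delta = eps/10 gives |(-10y - 6) − 54| = 10|y + 6| < eps whenever |y + 6| < delta.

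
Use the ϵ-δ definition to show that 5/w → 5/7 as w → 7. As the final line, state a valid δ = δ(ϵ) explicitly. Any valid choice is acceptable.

δ = min(7/2, (49/10)ϵ)

Suppose ϵ > 0. We seek δ > 0 such that 0 < |w − 7| < δ implies |5/w − (5/7)| < ϵ.
|5/w − (5/7)| = 5·|7 − w|/(7·|w|) = 5|w − 7|/(7|w|).
Restrict δ ≤ 7/2. Then |w − 7| < 7/2 gives |w| > 7/2, so 7|w| > 49/2.
Then |5/w − (5/7)| < 5|w − 7|/(49/2), which is < ϵ when |w − 7| < (49/10)ϵ.
Take δ = min(7/2, (49/10)ϵ). Then 0 < |w − 7| < δ gives both |w − 7| < 7/2 and |w − 7| < (49/10)ϵ, so |5/w − (5/7)| < ϵ.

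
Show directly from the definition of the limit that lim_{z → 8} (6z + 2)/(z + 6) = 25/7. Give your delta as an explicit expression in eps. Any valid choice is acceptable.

Let eps > 0. We want delta > 0 with 0 < |z − 8| < delta ⇒ |(6z + 2)/(z + 6) − (25/7)| < eps.
Combining over a common denominator, (6z + 2)/(z + 6) − (25/7) = [(6z + 2)·14 − 50·(z + 6)] / [14·(z + 6)] = 34(z − 8) / (14(z + 6)).
So |(6z + 2)/(z + 6) − (25/7)| = 34|z − 8| / (14·|z + 6|).
Require delta ≤ 7, so |z + 6| ≥ |14| − |z − 8| > 14 − 7 = 7.
Hence |(6z + 2)/(z + 6) − (25/7)| < 34|z − 8|/(14·7) = (17/49)|z − 8|, which is < eps once |z − 8| < (49/17)eps.
Take delta = min(7, (49/17)eps). Then 0 < |z − 8| < delta forces both bounds, so |(6z + 2)/(z + 6) − (25/7)| < eps.

delta = min(7, (49/17)eps)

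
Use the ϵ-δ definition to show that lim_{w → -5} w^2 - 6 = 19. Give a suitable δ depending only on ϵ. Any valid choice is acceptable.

Let ϵ > 0 be given. We want δ > 0 such that 0 < |w + 5| < δ implies |(w^2 - 6) − 19| < ϵ.
(w^2 - 6) − 19 = w^2 - 25 = (w + 5)(w - 5).
So |(w^2 - 6) − 19| = |w + 5|·|w - 5|.
Require δ ≤ 1. Then |w + 5| < 1 gives |w| < 6, and by the triangle inequality |w - 5| ≤ 6 + 5 = 11.
Hence |(w^2 - 6) − 19| ≤ 11|w + 5| < ϵ provided |w + 5| < ϵ/11.
Choosing δ = min(1, ϵ/11) ensures both conditions, hence |(w^2 - 6) − 19| < ϵ.

δ = min(1, ϵ/11)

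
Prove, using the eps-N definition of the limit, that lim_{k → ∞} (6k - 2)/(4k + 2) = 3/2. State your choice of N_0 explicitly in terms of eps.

Suppose eps > 0. For k ≥ 1, |(6k - 2)/(4k + 2) − (3/2)| = |-20|/(4(4k + 2)) = 20/(4(4k + 2)).
Since 4k + 2 ≥ 4k for k ≥ 1, this is ≤ 20/(4·4k) = (5/4)/k.
So |(6k - 2)/(4k + 2) − (3/2)| < eps whenever k > (5/4)/eps.
Take N_0 = (5/4)/eps. If k > N_0 then |(6k - 2)/(4k + 2) − (3/2)| ≤ (5/4)/k < eps.

N_0 = (5/4)/eps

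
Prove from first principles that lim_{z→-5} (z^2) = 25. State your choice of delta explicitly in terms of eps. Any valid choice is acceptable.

Fix eps > 0. We seek delta > 0 with 0 < |z + 5| < delta ⇒ |z^2 − 25| < eps.
Factor: z^2 − 25 = (z + 5)(z - 5), so |z^2 − 25| = |z + 5|·|z - 5|.
Restrict delta ≤ 1. Then |z + 5| < 1 gives |z| < 6, so by the triangle inequality |z - 5| ≤ 6 + 5 = 11.
Hence |z^2 − 25| ≤ 11|z + 5|, which is < eps once |z + 5| < eps/11.
Take delta = min(1, eps/11). If 0 < |z + 5| < delta then both bounds hold and |z^2 − 25| ≤ 11|z + 5| < 11·(eps/11) = eps.

delta = min(1, eps/11)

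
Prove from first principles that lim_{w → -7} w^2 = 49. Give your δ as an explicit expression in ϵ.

Fix ϵ > 0. We seek δ > 0 with 0 < |w + 7| < δ ⇒ |w^2 − 49| < ϵ.
Factor: w^2 − 49 = (w + 7)(w - 7), so |w^2 − 49| = |w + 7|·|w - 7|.
Restrict δ ≤ 2. Then |w + 7| < 2 gives |w| < 9, so by the triangle inequality |w - 7| ≤ 9 + 7 = 16.
Hence |w^2 − 49| ≤ 16|w + 7|, which is < ϵ once |w + 7| < ϵ/16.
Take δ = min(2, ϵ/16). If 0 < |w + 7| < δ then both bounds hold and |w^2 − 49| ≤ 16|w + 7| < 16·(ϵ/16) = ϵ.

δ = min(2, ϵ/16)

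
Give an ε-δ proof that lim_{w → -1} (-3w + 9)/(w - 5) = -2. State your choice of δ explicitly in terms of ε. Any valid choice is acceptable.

Let ε > 0 be given. We want δ > 0 with 0 < |w + 1| < δ ⇒ |(-3w + 9)/(w - 5) + 2| < ε.
Combining over a common denominator, (-3w + 9)/(w - 5) + 2 = [(-3w + 9)·(-6) − 12·(w - 5)] / [(-6)·(w - 5)] = 6(w + 1) / ((-6)(w - 5)).
So |(-3w + 9)/(w - 5) + 2| = 6|w + 1| / (6·|w − 5|).
Restrict δ ≤ 3. Then |w + 1| < 3 gives |w − 5| = |(w + 1) + (-6)| ≥ 6 − 3 = 3.
Hence |(-3w + 9)/(w - 5) + 2| < 6|w + 1|/(6·3) = (1/3)|w + 1|, which is < ε once |w + 1| < 3ε.
Take δ = min(3, 3ε). Then 0 < |w + 1| < δ forces both bounds, so |(-3w + 9)/(w - 5) + 2| < ε.

δ = min(3, 3ε)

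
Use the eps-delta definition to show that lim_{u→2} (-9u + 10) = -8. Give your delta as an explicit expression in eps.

delta = eps/9

Let eps > 0 be given. We need delta > 0 so that 0 < |u − 2| < delta implies |(-9u + 10) + 8| < eps.
|(-9u + 10) + 8| = |-9u + 18| = 9|u − 2|.
Thus it suffices that |u − 2| < eps/9.
Take delta = eps/9. If 0 < |u − 2| < delta then |(-9u + 10) + 8| = 9|u − 2| < 9·(eps/9) = eps.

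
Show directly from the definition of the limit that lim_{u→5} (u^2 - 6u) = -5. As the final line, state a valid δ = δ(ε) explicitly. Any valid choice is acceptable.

δ = min(1, ε/7)

Let ε > 0. We want δ > 0 such that 0 < |u − 5| < δ implies |(u^2 - 6u) + 5| < ε.
(u^2 - 6u) + 5 = u^2 - 6u + 5 = (u − 5)(u - 1).
So |(u^2 - 6u) + 5| = |u − 5|·|u - 1|.
Assume first that |u − 5| < 1, so |u| < 6. Then |u - 1| ≤ 6 + 1 = 7.
Hence |(u^2 - 6u) + 5| ≤ 7|u − 5| < ε provided |u − 5| < ε/7.
Take δ = min(1, ε/7). Then 0 < |u − 5| < δ gives both |u − 5| < 1 and |u − 5| < ε/7, so |(u^2 - 6u) + 5| < ε.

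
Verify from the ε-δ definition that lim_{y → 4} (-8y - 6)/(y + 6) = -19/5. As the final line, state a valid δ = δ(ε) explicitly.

Let ε > 0. We want δ > 0 with 0 < |y − 4| < δ ⇒ |(-8y - 6)/(y + 6) + 19/5| < ε.
Combining over a common denominator, (-8y - 6)/(y + 6) + 19/5 = [(-8y - 6)·10 − (-38)·(y + 6)] / [10·(y + 6)] = -42(y − 4) / (10(y + 6)).
So |(-8y - 6)/(y + 6) + 19/5| = 42|y − 4| / (10·|y + 6|).
Require δ ≤ 5, so |y + 6| ≥ |10| − |y − 4| > 10 − 5 = 5.
Hence |(-8y - 6)/(y + 6) + 19/5| < 42|y − 4|/(10·5) = (21/25)|y − 4|, which is < ε once |y − 4| < (25/21)ε.
Take δ = min(5, (25/21)ε). Then 0 < |y − 4| < δ forces both bounds, so |(-8y - 6)/(y + 6) + 19/5| < ε.

δ = min(5, (25/21)ε)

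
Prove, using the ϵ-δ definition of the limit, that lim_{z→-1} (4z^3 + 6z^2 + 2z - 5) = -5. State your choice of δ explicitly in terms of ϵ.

δ = min(1, ϵ/20)

Fix ϵ > 0. We want δ > 0 such that 0 < |z + 1| < δ implies |(4z^3 + 6z^2 + 2z - 5) + 5| < ϵ.
(4z^3 + 6z^2 + 2z - 5) + 5 = 4z^3 + 6z^2 + 2z = (z + 1)(4z^2 + 2z).
So |(4z^3 + 6z^2 + 2z - 5) + 5| = |z + 1|·|4z^2 + 2z|.
Assume first that |z + 1| < 1, so |z| < 2. Then |4z^2 + 2z| ≤ 4·2^2 + 2·2 = 20.
Hence |(4z^3 + 6z^2 + 2z - 5) + 5| ≤ 20|z + 1| < ϵ provided |z + 1| < ϵ/20.
Take δ = min(1, ϵ/20). Then 0 < |z + 1| < δ gives both |z + 1| < 1 and |z + 1| < ϵ/20, so |(4z^3 + 6z^2 + 2z - 5) + 5| < ϵ.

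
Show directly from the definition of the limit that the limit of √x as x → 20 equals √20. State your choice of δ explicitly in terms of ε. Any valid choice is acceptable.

δ = min(20, √20·ε)

Let ε > 0. We want δ > 0 such that 0 < |x − 20| < δ implies |√x − √20| < ε.
Multiplying by the conjugate, |√x − √20| = |x − 20|/(√x + √20).
Restrict δ ≤ 20 so that |x − 20| < 20 forces x > 0, and then √x + √20 > √20.
Hence |√x − √20| < |x − 20|/√20, which is < ε once |x − 20| < √20·ε.
Take δ = min(20, √20·ε). If 0 < |x − 20| < δ then x > 0 and |√x − √20| < |x − 20|/√20 < ε.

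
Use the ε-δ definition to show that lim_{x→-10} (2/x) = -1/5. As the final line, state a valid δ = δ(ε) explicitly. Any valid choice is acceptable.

Fix ε > 0. We seek δ > 0 such that 0 < |x + 10| < δ implies |2/x + 1/5| < ε.
|2/x + 1/5| = 2·|-10 − x|/(10·|x|) = 2|x + 10|/(10|x|).
Restrict δ ≤ 5. Then |x + 10| < 5 gives |x| > 5, so 10|x| > 50.
Then |2/x + 1/5| < 2|x + 10|/50, which is < ε when |x + 10| < 25ε.
Take δ = min(5, 25ε). Then 0 < |x + 10| < δ gives both |x + 10| < 5 and |x + 10| < 25ε, so |2/x + 1/5| < ε.

δ = min(5, 25ε)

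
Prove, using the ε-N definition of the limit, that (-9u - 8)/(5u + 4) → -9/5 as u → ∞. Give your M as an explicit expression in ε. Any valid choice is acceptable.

Suppose ε > 0. We seek M > 0 such that u > M implies |(-9u - 8)/(5u + 4) + 9/5| < ε.
(-9u - 8)/(5u + 4) + 9/5 = (5(-9u - 8) − (-9)(5u + 4)) / (5(5u + 4)) = -4/(5(5u + 4)).
For u > 0 we have 5u + 4 > 5u, so |(-9u - 8)/(5u + 4) + 9/5| = 4/(5(5u + 4)) < 4/(5·5u) = (4/25)/u.
Thus |(-9u - 8)/(5u + 4) + 9/5| < ε whenever u > (4/25)/ε.
Take M = (4/25)/ε. If u > M then |(-9u - 8)/(5u + 4) + 9/5| < (4/25)/u < ε.

M = (4/25)/ε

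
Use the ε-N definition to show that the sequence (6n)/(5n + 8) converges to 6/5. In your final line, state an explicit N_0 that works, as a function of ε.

N_0 = (48/25)/ε

Let ε > 0 be given. For n ≥ 1, |(6n)/(5n + 8) − (6/5)| = |-48|/(5(5n + 8)) = 48/(5(5n + 8)).
Since 5n + 8 ≥ 5n for n ≥ 1, this is ≤ 48/(5·5n) = (48/25)/n.
So |(6n)/(5n + 8) − (6/5)| < ε whenever n > (48/25)/ε.
Take N_0 = (48/25)/ε. If n > N_0 then |(6n)/(5n + 8) − (6/5)| ≤ (48/25)/n < ε.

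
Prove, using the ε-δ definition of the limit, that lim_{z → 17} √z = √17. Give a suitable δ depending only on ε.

Suppose ε > 0. We want δ > 0 such that 0 < |z − 17| < δ implies |√z − √17| < ε.
Multiplying by the conjugate, |√z − √17| = |z − 17|/(√z + √17).
Restrict δ ≤ 17 so that |z − 17| < 17 forces z > 0, and then √z + √17 > √17.
Hence |√z − √17| < |z − 17|/√17, which is < ε once |z − 17| < √17·ε.
Take δ = min(17, √17·ε). If 0 < |z − 17| < δ then z > 0 and |√z − √17| < |z − 17|/√17 < ε.

δ = min(17, √17·ε)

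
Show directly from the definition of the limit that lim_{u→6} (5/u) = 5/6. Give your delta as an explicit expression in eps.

Fix eps > 0. We seek delta > 0 such that 0 < |u − 6| < delta implies |5/u − (5/6)| < eps.
|5/u − (5/6)| = 5·|6 − u|/(6·|u|) = 5|u − 6|/(6|u|).
Require delta ≤ 3 so that |u| > 6 − 3 = 3, hence 6|u| > 18.
Then |5/u − (5/6)| < 5|u − 6|/18, which is < eps when |u − 6| < (18/5)eps.
Take delta = min(3, (18/5)eps). Then 0 < |u − 6| < delta gives both |u − 6| < 3 and |u − 6| < (18/5)eps, so |5/u − (5/6)| < eps.

delta = min(3, (18/5)eps)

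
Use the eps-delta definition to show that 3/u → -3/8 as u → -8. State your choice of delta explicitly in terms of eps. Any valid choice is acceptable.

delta = min(4, (32/3)eps)

Suppose eps > 0. We seek delta > 0 such that 0 < |u + 8| < delta implies |3/u + 3/8| < eps.
|3/u + 3/8| = 3·|-8 − u|/(8·|u|) = 3|u + 8|/(8|u|).
Require delta ≤ 4 so that |u| > 8 − 4 = 4, hence 8|u| > 32.
Then |3/u + 3/8| < 3|u + 8|/32, which is < eps when |u + 8| < (32/3)eps.
Take delta = min(4, (32/3)eps). Then 0 < |u + 8| < delta gives both |u + 8| < 4 and |u + 8| < (32/3)eps, so |3/u + 3/8| < eps.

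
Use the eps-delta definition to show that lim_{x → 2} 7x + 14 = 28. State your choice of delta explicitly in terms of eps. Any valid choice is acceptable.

delta = eps/7

Suppose eps > 0. We need delta > 0 so that 0 < |x − 2| < delta implies |(7x + 14) − 28| < eps.
Since (7x + 14) − 28 = 7(x − 2), we have |(7x + 14) − 28| = 7|x − 2|.
Thus it suffices that |x − 2| < eps/7.
Take delta = eps/7. If 0 < |x − 2| < delta then |(7x + 14) − 28| = 7|x − 2| < 7·(eps/7) = eps.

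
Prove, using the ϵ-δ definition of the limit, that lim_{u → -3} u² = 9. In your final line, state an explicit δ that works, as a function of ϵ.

Let ϵ > 0 be given. We seek δ > 0 with 0 < |u + 3| < δ ⇒ |u² − 9| < ϵ.
Factor: u² − 9 = (u + 3)(u - 3), so |u² − 9| = |u + 3|·|u - 3|.
Restrict δ ≤ 1. Then |u + 3| < 1 gives |u| < 4, so by the triangle inequality |u - 3| ≤ 4 + 3 = 7.
Hence |u² − 9| ≤ 7|u + 3|, which is < ϵ once |u + 3| < ϵ/7.
Take δ = min(1, ϵ/7). If 0 < |u + 3| < δ then both bounds hold and |u² − 9| ≤ 7|u + 3| < 7·(ϵ/7) = ϵ.

δ = min(1, ϵ/7)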